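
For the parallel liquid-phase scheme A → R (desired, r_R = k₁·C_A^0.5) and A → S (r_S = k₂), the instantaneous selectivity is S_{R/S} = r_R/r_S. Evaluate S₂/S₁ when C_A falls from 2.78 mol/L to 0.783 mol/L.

0.531

S_{R/S} = (k₁/k₂)·C_A^0.5, so S₂/S₁ = (C_{A,2}/C_{A,1})^0.5.
= (0.783/2.78)^0.5 = (0.2817)^0.5 = 0.531.
Selectivity toward R falls as C_A falls — high-concentration operation is favoured.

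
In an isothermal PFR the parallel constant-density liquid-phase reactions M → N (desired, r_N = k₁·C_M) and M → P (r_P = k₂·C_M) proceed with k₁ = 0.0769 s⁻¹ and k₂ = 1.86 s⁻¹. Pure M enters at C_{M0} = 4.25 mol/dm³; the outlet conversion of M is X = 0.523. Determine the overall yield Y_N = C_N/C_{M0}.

C_M = C_{M0}(1−X) = 2.027 mol/dm³.
Both paths are first order in M, so the instantaneous fraction to N is constant: dC_N/d(−C_M) = k₁/(k₁+k₂) = 0.03970.
C_N = 0.03970·(C_{M0}−C_M) = 0.03970×2.223 = 0.0882 mol/dm³.
Y_N = C_N/C_{M0} = 0.08825/4.25 = 0.0208.

0.0208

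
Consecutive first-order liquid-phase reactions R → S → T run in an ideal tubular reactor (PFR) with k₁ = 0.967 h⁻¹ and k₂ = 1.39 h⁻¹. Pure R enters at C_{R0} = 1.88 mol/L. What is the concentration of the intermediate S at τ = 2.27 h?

Solving the coupled first-order balances gives C_S(τ) = [k₁/(k₂−k₁)]·C_{R0}·(e^(−k₁τ) − e^(−k₂τ)).
e^(−k₁τ) = e^(−0.967×2.27) = e^(−2.195) = 0.1113; e^(−k₂τ) = e^(−3.155) = 0.04263.
C_S = 0.967×1.88/(1.39−0.967) × (0.1113−0.04263) = 4.298×0.06872 = 0.2954 mol/L.

0.295 mol/L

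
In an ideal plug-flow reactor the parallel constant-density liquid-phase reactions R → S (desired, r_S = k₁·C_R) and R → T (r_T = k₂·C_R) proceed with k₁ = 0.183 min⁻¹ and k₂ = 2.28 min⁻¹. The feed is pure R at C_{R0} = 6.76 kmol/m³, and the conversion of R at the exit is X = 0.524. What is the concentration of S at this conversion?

C_R = C_{R0}(1−X) = 3.218 kmol/m³.
Both paths are first order in R, so the instantaneous fraction to S is constant: dC_S/d(−C_R) = k₁/(k₁+k₂) = 0.07430.
C_S = 0.07430·(C_{R0}−C_R) = 0.07430×3.542 = 0.263 kmol/m³.

0.263 kmol/m³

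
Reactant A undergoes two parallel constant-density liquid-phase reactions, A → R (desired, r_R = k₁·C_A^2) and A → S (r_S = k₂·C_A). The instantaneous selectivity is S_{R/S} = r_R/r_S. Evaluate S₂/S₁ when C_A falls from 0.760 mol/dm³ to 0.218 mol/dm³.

S_{R/S} = (k₁/k₂)·C_A, so S₂/S₁ = (C_{A,2}/C_{A,1}).
= 0.218/0.760 = 0.287.
Selectivity toward R falls as C_A falls — high-concentration operation is favoured.

0.287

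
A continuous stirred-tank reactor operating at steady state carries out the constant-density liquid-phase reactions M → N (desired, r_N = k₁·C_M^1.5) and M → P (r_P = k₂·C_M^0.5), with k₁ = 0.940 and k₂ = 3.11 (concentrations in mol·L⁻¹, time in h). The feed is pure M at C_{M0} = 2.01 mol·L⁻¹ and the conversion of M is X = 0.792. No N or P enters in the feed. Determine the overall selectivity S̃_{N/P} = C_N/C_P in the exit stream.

0.126

Exit C_M = C_{M0}(1−X) = 2.01×0.208 = 0.4181 mol·L⁻¹.
A CSTR operates uniformly at the exit composition, giving r_N = 0.2541 and r_P = 2.011 (each k·C_M^n at C_M = 0.4181).
Overall selectivity = C_N/C_P = r_Nτ/(r_Pτ) = r_N/r_P = 0.126.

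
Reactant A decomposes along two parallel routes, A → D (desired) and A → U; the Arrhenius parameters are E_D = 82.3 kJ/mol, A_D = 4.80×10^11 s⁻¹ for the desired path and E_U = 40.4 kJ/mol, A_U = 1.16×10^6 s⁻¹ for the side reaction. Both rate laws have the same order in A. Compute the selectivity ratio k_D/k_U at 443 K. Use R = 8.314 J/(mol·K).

4.74

k_D/k_U = (A_D/A_U)·exp[−(E_D−E_U)/(RT)] = (A_D/A_U)·exp[(E_U−E_D)/(RT)].
(E_U−E_D)/(RT) = (40.4−82.3)×10³/(8.314×443) = -41900/3683 = -11.38.
k_D/k_U = (4.80×10^11/1.16×10^6)·exp(-11.38) = 4.138×10^5 × 1.146×10^-5 = 4.74.
Since E_D > E_U, raising the temperature improves selectivity toward D.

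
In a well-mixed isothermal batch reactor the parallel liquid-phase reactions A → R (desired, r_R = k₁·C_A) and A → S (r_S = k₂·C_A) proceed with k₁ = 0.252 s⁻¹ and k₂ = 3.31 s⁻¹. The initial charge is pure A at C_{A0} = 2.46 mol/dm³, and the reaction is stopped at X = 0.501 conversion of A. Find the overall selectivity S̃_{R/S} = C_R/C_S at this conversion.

C_A = C_{A0}(1−X) = 1.228 mol/dm³.
Both paths are first order in A, so the instantaneous fraction to R is constant: dC_R/d(−C_A) = k₁/(k₁+k₂) = 0.07075.
C_R = 0.07075·(C_{A0}−C_A) = 0.07075×1.232 = 0.0872 mol/dm³.
C_S = (C_{A0}−C_A)−C_R = 1.145 mol/dm³; S̃_{R/S} = 0.08719/1.145 = 0.0761.

0.0761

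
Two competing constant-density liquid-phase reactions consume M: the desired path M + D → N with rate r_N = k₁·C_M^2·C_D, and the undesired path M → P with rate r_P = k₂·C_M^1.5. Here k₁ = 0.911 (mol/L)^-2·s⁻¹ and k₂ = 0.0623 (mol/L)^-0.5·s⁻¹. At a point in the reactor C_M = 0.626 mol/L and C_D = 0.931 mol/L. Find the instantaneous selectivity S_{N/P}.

S_{N/P} = r_N/r_P = (k₁·C_M^2·C_D)/(k₂·C_M^1.5) = (k₁/k₂)·C_M^0.5·C_D.
= (0.911×0.6260^2×0.9310) / (0.0623×0.6260^1.5) = 0.3324/0.03086 = 10.8.
Since the desired path is higher order in M, keeping C_M high (PFR or concentrated feed) favours N.

10.8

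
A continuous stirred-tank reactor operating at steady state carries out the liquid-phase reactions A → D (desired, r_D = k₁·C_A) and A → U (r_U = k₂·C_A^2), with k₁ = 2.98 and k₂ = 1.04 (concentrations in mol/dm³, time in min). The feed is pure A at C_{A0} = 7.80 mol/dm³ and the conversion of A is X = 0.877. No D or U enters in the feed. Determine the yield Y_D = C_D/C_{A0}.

0.657

Exit C_A = C_{A0}(1−X) = 7.80×0.123 = 0.9594 mol/dm³.
Rates in a CSTR are evaluated at the outlet concentration: r_D = 2.98×0.9594 = 2.859, r_U = 1.04×0.9594^2 = 0.9573.
Fraction of consumed A going to D: r_D/(r_D+r_U) = 0.7492.
C_D = 0.7492·C_{A0}·X = 0.7492×7.80×0.877 = 5.12 mol/dm³; Y_D = C_D/C_{A0} = 0.657.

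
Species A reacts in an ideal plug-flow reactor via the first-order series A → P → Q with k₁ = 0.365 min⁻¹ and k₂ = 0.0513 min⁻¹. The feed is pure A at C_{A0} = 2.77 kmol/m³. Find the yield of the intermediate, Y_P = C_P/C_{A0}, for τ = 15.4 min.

0.524

For first-order series with pure A initially, C_P(τ) = k₁C_{A0}/(k₂−k₁)·(e^(−k₁τ) − e^(−k₂τ)).
e^(−k₁τ) = e^(−0.365×15.4) = e^(−5.621) = 0.003621; e^(−k₂τ) = e^(−0.7900) = 0.4538.
C_P = 0.365×2.77/(0.0513−0.365) × (0.003621−0.4538) = (-3.223)×(-0.4502) = 1.451 kmol/m³.
Y_P = C_P/C_{A0} = 1.451/2.77 = 0.524.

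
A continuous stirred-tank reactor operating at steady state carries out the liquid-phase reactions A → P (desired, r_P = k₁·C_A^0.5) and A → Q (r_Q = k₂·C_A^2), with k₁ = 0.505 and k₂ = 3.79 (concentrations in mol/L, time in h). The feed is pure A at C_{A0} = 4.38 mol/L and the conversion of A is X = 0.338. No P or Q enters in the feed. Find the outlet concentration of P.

Exit C_A = C_{A0}(1−X) = 4.38×0.662 = 2.900 mol/L.
In a CSTR the entire volume is at exit conditions, so r_P = 0.505×2.900^0.5 = 0.8599 and r_Q = 3.79×2.900^2 = 31.86.
Fraction of consumed A going to P: r_P/(r_P+r_Q) = 0.02628.
C_P = 0.02628·C_{A0}·X = 0.02628×4.38×0.338 = 0.0389 mol/L.

0.0389 mol/L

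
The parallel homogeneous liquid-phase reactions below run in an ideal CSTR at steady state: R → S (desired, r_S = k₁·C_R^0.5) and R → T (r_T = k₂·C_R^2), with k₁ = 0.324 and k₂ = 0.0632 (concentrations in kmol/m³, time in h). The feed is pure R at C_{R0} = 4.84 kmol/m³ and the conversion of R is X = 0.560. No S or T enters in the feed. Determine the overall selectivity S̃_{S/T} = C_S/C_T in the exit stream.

1.65

Exit C_R = C_{R0}(1−X) = 4.84×0.440 = 2.130 kmol/m³.
In a CSTR the entire volume is at exit conditions, so r_S = 0.324×2.130^0.5 = 0.4728 and r_T = 0.0632×2.130^2 = 0.2866.
Overall selectivity = C_S/C_T = r_Sτ/(r_Tτ) = r_S/r_T = 1.65.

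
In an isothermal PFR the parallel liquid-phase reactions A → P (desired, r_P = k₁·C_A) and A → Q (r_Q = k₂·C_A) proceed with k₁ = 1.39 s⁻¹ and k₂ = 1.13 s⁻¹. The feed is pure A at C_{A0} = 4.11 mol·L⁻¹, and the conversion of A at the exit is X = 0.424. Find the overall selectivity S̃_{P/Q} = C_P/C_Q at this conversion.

1.23

C_A = C_{A0}(1−X) = 2.367 mol·L⁻¹.
Both paths are first order in A, so the instantaneous fraction to P is constant: dC_P/d(−C_A) = k₁/(k₁+k₂) = 0.5516.
C_P = 0.5516·(C_{A0}−C_A) = 0.5516×1.743 = 0.961 mol·L⁻¹.
C_Q = (C_{A0}−C_A)−C_P = 0.7814 mol·L⁻¹; S̃_{P/Q} = 0.9612/0.7814 = 1.23.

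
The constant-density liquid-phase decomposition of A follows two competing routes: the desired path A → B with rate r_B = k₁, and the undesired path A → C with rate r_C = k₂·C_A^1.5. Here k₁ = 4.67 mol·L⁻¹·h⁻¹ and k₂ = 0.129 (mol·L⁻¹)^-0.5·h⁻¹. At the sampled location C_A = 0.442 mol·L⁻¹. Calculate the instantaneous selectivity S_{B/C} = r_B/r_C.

123

S_{B/C} = r_B/r_C = (k₁)/(k₂·C_A^1.5) = (k₁/k₂)·C_A^-1.5.
= (4.67) / (0.129×0.4420^1.5) = 4.670/0.03791 = 123.
The undesired path is higher order in A, so low C_A (CSTR or dilute feed) favours B.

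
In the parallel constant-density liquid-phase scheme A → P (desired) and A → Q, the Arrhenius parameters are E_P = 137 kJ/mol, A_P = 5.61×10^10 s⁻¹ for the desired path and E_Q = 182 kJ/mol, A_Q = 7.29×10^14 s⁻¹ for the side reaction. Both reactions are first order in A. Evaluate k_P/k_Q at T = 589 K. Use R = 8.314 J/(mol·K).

k_P/k_Q = (A_P/A_Q)·exp[−(E_P−E_Q)/(RT)] = (A_P/A_Q)·exp[(E_Q−E_P)/(RT)].
(E_Q−E_P)/(RT) = (182−137)×10³/(8.314×589) = 45000/4897 = 9.189.
k_P/k_Q = (5.61×10^10/7.29×10^14)·exp(9.189) = 7.695×10^-5 × 9793 = 0.754.
Since E_P < E_Q, lowering the temperature improves selectivity toward P.

0.754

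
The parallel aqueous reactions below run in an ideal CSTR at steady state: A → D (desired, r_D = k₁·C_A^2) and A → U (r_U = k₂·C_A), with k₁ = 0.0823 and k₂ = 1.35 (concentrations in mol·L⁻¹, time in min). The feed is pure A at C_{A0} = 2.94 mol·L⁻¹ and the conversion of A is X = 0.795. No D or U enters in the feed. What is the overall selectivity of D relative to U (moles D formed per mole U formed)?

0.0367

Exit C_A = C_{A0}(1−X) = 2.94×0.205 = 0.6027 mol·L⁻¹.
A CSTR operates uniformly at the exit composition, giving r_D = 0.02990 and r_U = 0.8136 (each k·C_A^n at C_A = 0.6027).
Overall selectivity = C_D/C_U = r_Dτ/(r_Uτ) = r_D/r_U = 0.0367.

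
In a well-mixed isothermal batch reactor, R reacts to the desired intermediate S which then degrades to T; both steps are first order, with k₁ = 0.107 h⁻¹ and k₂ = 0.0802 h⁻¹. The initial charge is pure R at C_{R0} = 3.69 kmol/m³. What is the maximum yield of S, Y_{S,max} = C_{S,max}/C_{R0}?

Evaluating C_S at t_opt = ln(k₂/k₁)/(k₂−k₁) gives C_{S,max}/C_{R0} = (k₁/k₂)^[k₂/(k₂−k₁)].
= (0.107/0.0802)^(0.0802/(0.0802−0.107)) = (1.334)^(-2.993) = 0.4220.

0.422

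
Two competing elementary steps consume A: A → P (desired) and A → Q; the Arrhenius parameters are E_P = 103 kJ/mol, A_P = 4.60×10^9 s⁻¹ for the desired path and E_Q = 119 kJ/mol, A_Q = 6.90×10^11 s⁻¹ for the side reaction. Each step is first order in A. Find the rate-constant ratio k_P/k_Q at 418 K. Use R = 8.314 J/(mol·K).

0.666

k_P/k_Q = (A_P/A_Q)·exp[−(E_P−E_Q)/(RT)] = (A_P/A_Q)·exp[(E_Q−E_P)/(RT)].
(E_Q−E_P)/(RT) = (119−103)×10³/(8.314×418) = 16000/3475 = 4.604.
k_P/k_Q = (4.60×10^9/6.90×10^11)·exp(4.604) = 0.006667 × 99.88 = 0.666.
Since E_P < E_Q, lowering the temperature improves selectivity toward P.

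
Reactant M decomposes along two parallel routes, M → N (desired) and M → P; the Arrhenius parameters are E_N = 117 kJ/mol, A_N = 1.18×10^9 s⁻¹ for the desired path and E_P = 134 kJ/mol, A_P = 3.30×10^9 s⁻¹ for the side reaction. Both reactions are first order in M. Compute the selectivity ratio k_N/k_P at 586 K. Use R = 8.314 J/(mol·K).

11.7

Since both paths have the same order in M, the concentration cancels and S_{N/P} = k_N/k_P = (A_N/A_P)·exp[(E_P−E_N)/(RT)].
(E_P−E_N)/(RT) = (134−117)×10³/(8.314×586) = 17000/4872 = 3.489.
k_N/k_P = (1.18×10^9/3.30×10^9)·exp(3.489) = 0.3576 × 32.76 = 11.7.
Since E_N < E_P, lowering the temperature improves selectivity toward N.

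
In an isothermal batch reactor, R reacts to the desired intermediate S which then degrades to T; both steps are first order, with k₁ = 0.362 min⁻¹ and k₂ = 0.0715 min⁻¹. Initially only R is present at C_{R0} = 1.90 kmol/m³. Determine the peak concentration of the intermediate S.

For a first-order series the maximum intermediate yield is C_{S,max}/C_{R0} = (k₁/k₂)^[k₂/(k₂−k₁)].
= (0.362/0.0715)^(0.0715/(0.0715−0.362)) = (5.063)^(-0.2461) = 0.6709.
C_{S,max} = 0.6709×1.90 = 1.27 kmol/m³.

1.27 kmol/m³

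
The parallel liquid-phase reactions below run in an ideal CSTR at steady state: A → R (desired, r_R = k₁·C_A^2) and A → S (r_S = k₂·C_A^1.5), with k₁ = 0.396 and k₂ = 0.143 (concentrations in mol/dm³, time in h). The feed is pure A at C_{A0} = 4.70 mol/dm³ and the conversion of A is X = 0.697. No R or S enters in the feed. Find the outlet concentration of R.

2.51 mol/dm³

Exit C_A = C_{A0}(1−X) = 4.70×0.303 = 1.424 mol/dm³.
In a CSTR the entire volume is at exit conditions, so r_R = 0.396×1.424^2 = 0.8031 and r_S = 0.143×1.424^1.5 = 0.2430.
Fraction of consumed A going to R: r_R/(r_R+r_S) = 0.7677.
C_R = 0.7677·C_{A0}·X = 0.7677×4.70×0.697 = 2.51 mol/dm³.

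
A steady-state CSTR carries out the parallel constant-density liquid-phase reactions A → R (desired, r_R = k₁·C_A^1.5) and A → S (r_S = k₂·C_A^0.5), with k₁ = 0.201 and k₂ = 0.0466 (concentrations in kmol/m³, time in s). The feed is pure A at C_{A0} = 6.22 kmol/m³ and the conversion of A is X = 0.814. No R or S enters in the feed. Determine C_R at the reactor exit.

Exit C_A = C_{A0}(1−X) = 6.22×0.186 = 1.157 kmol/m³.
Rates in a CSTR are evaluated at the outlet concentration: r_R = 0.201×1.157^1.5 = 0.2501, r_S = 0.0466×1.157^0.5 = 0.05012.
Fraction of consumed A going to R: r_R/(r_R+r_S) = 0.8331.
C_R = 0.8331·C_{A0}·X = 0.8331×6.22×0.814 = 4.22 kmol/m³.

4.22 kmol/m³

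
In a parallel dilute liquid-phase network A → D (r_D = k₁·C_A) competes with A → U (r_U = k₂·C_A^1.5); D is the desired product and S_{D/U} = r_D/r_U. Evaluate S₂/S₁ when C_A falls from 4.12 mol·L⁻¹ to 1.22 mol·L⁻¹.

1.84

S_{D/U} = (k₁/k₂)·C_A^-0.5, so S₂/S₁ = (C_{A,2}/C_{A,1})^-0.5.
= (1.22/4.12)^(-0.5) = (0.2961)^(-0.5) = 1.84.
Selectivity toward D rises as C_A falls — low-concentration operation is favoured.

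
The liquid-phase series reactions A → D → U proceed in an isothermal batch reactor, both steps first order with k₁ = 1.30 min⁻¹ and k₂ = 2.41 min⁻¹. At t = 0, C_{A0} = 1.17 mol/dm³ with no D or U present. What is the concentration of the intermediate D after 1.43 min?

For first-order series with pure A initially, C_D(t) = k₁C_{A0}/(k₂−k₁)·(e^(−k₁t) − e^(−k₂t)).
e^(−k₁t) = e^(−1.30×1.43) = e^(−1.859) = 0.1558; e^(−k₂t) = e^(−3.446) = 0.03186.
C_D = 1.30×1.17/(2.41−1.30) × (0.1558−0.03186) = 1.370×0.1240 = 0.1699 mol/dm³.

0.170 mol/dm³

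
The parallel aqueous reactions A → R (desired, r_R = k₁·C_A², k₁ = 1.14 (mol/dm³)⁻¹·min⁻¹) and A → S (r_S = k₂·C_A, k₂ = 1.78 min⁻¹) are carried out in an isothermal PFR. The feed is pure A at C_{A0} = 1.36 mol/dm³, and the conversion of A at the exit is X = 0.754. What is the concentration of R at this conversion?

0.350 mol/dm³

C_A = C_{A0}(1−X) = 0.3346 mol/dm³.
Along a PFR/batch, dC_S/dC_A = −r_S/(r_R+r_S) = −k₂/(k₂+k₁·C_A).
Integrating from C_{A0} to C_A: C_S = (1.78/1.14)·ln[(1.78+1.14·1.36)/(1.78+1.14·0.335)] = 1.561·ln(3.330/2.161) = 0.6751 mol/dm³.
Then C_R = (C_{A0}−C_A) − C_S = 1.025 − 0.6751 = 0.3504 mol/dm³.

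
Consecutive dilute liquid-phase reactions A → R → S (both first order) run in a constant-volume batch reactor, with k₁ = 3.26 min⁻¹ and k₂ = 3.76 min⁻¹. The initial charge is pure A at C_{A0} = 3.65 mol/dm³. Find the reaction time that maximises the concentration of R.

The intermediate peaks when r₁ = r₂, i.e. k₁e^(−k₁t) = k₂e^(−k₂t), giving t_opt = ln(k₂/k₁)/(k₂−k₁).
= ln(3.76/3.26)/(3.76−3.26) = ln(1.153)/0.5000 = 0.1427/0.5000 = 0.285 min.

0.285 min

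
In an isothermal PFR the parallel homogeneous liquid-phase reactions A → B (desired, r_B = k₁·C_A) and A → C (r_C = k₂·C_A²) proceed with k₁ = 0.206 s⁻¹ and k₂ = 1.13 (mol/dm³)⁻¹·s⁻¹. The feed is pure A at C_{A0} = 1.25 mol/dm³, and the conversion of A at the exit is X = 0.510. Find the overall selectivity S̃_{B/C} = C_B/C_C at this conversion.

C_A = C_{A0}(1−X) = 0.6125 mol/dm³.
Along a PFR/batch, dC_B/dC_A = −r_B/(r_B+r_C) = −k₁/(k₁+k₂·C_A).
Integrating from C_{A0} to C_A: C_B = (0.206/1.13)·ln[(0.206+1.13·1.25)/(0.206+1.13·0.613)] = 0.1823·ln(1.618/0.8981) = 0.1074 mol/dm³.
C_C = (C_{A0}−C_A)−C_B = 0.5301 mol/dm³; S̃_{B/C} = 0.1074/0.5301 = 0.203.

0.203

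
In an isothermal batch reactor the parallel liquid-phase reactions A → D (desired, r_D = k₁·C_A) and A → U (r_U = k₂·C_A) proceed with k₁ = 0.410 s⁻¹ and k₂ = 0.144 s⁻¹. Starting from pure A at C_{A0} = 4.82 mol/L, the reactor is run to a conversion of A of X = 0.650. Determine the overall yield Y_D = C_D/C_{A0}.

0.481

C_A = C_{A0}(1−X) = 1.687 mol/L.
Both paths are first order in A, so the instantaneous fraction to D is constant: dC_D/d(−C_A) = k₁/(k₁+k₂) = 0.7401.
C_D = 0.7401·(C_{A0}−C_A) = 0.7401×3.133 = 2.32 mol/L.
Y_D = C_D/C_{A0} = 2.319/4.82 = 0.481.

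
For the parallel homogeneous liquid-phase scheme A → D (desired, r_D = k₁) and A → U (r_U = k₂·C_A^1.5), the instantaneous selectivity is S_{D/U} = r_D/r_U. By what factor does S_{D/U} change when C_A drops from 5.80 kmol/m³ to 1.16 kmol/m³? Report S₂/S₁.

11.2

S_{D/U} = (k₁/k₂)·C_A^-1.5, so S₂/S₁ = (C_{A,2}/C_{A,1})^-1.5.
= (1.16/5.80)^(-1.5) = (0.2000)^(-1.5) = 11.2.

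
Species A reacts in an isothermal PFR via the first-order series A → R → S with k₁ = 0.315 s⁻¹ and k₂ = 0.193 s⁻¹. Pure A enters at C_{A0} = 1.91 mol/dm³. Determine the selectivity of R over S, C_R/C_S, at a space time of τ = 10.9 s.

0.315

The intermediate concentration in a first-order A→B→C sequence is C_R = k₁C_{A0}(e^(−k₁τ) − e^(−k₂τ))/(k₂−k₁).
e^(−k₁τ) = e^(−0.315×10.9) = e^(−3.433) = 0.03227; e^(−k₂τ) = e^(−2.104) = 0.1220.
C_R = 0.315×1.91/(0.193−0.315) × (0.03227−0.1220) = (-4.932)×(-0.08973) = 0.4425 mol/dm³.
C_A = C_{A0}e^(−k₁τ) = 0.06164 mol/dm³, so C_S = C_{A0}−C_A−C_R = 1.406 mol/dm³; C_R/C_S = 0.315.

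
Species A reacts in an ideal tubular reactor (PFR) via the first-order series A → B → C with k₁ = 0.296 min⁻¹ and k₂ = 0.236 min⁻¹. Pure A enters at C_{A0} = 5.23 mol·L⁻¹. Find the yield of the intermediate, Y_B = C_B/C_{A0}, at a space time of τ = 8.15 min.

Solving the coupled first-order balances gives C_B(τ) = [k₁/(k₂−k₁)]·C_{A0}·(e^(−k₁τ) − e^(−k₂τ)).
e^(−k₁τ) = e^(−0.296×8.15) = e^(−2.412) = 0.08960; e^(−k₂τ) = e^(−1.923) = 0.1461.
C_B = 0.296×5.23/(0.236−0.296) × (0.08960−0.1461) = (-25.80)×(-0.05651) = 1.458 mol·L⁻¹.
Y_B = C_B/C_{A0} = 1.458/5.23 = 0.279.

0.279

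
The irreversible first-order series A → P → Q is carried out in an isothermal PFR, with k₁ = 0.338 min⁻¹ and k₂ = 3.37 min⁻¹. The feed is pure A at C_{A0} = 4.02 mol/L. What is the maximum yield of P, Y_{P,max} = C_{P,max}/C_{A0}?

0.0776

Evaluating C_P at τ_opt = ln(k₂/k₁)/(k₂−k₁) gives C_{P,max}/C_{A0} = (k₁/k₂)^[k₂/(k₂−k₁)].
= (0.338/3.37)^(3.37/(3.37−0.338)) = (0.1003)^(1.111) = 0.07762.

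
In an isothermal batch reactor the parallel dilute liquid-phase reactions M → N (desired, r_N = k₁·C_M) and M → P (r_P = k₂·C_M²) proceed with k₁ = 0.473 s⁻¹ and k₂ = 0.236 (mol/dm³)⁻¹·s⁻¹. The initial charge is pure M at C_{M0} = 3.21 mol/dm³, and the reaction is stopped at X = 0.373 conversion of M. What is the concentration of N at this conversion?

C_M = C_{M0}(1−X) = 2.013 mol/dm³.
Along a PFR/batch, dC_N/dC_M = −r_N/(r_N+r_P) = −k₁/(k₁+k₂·C_M).
Integrating from C_{M0} to C_M: C_N = (0.473/0.236)·ln[(0.473+0.236·3.21)/(0.473+0.236·2.01)] = 2.004·ln(1.231/0.9480) = 0.5229 mol/dm³.

0.523 mol/dm³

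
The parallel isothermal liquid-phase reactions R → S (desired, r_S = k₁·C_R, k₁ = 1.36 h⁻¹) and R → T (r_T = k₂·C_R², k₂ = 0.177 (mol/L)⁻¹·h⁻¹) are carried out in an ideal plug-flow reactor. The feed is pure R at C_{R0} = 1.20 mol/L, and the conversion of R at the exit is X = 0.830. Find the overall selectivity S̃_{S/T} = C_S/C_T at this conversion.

C_R = C_{R0}(1−X) = 0.2040 mol/L.
Along a PFR/batch, dC_S/dC_R = −r_S/(r_S+r_T) = −k₁/(k₁+k₂·C_R).
Integrating from C_{R0} to C_R: C_S = (1.36/0.177)·ln[(1.36+0.177·1.20)/(1.36+0.177·0.204)] = 7.684·ln(1.572/1.396) = 0.9137 mol/L.
C_T = (C_{R0}−C_R)−C_S = 0.08230 mol/L; S̃_{S/T} = 0.9137/0.08230 = 11.1.

11.1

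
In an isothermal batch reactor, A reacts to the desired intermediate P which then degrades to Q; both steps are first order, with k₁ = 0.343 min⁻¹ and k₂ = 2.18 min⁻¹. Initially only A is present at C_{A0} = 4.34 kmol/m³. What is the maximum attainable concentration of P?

For a first-order series the maximum intermediate yield is C_{P,max}/C_{A0} = (k₁/k₂)^[k₂/(k₂−k₁)].
= (0.343/2.18)^(2.18/(2.18−0.343)) = (0.1573)^(1.187) = 0.1114.
C_{P,max} = 0.1114×4.34 = 0.483 kmol/m³.

0.483 kmol/m³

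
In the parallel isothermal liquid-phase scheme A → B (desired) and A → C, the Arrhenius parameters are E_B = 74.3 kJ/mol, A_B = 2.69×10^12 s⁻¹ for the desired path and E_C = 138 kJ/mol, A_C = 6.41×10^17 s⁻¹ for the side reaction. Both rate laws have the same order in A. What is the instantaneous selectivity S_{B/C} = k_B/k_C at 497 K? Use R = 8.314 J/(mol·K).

k_B/k_C = (A_B/A_C)·exp[−(E_B−E_C)/(RT)] = (A_B/A_C)·exp[(E_C−E_B)/(RT)].
(E_C−E_B)/(RT) = (138−74.3)×10³/(8.314×497) = 63700/4132 = 15.42.
k_B/k_C = (2.69×10^12/6.41×10^17)·exp(15.42) = 4.197×10^-6 × 4.956×10^6 = 20.8.

20.8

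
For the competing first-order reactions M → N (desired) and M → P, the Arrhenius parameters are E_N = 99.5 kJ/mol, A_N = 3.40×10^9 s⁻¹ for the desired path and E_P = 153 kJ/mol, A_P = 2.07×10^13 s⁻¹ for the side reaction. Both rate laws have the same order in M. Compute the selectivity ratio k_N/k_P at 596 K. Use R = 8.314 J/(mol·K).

Since both paths have the same order in M, the concentration cancels and S_{N/P} = k_N/k_P = (A_N/A_P)·exp[(E_P−E_N)/(RT)].
(E_P−E_N)/(RT) = (153−99.5)×10³/(8.314×596) = 53500/4955 = 10.80.
k_N/k_P = (3.40×10^9/2.07×10^13)·exp(10.80) = 1.643×10^-4 × 48867 = 8.03.

8.03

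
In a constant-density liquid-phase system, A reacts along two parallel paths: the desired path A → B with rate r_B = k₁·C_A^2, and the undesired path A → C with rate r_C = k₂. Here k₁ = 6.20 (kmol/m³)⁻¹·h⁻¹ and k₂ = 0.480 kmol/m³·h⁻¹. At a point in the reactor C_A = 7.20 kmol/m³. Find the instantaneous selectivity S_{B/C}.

670

S_{B/C} = r_B/r_C = (k₁·C_A^2)/(k₂) = (k₁/k₂)·C_A^2.
= (6.20×7.200^2) / (0.480) = 321.4/0.4800 = 670.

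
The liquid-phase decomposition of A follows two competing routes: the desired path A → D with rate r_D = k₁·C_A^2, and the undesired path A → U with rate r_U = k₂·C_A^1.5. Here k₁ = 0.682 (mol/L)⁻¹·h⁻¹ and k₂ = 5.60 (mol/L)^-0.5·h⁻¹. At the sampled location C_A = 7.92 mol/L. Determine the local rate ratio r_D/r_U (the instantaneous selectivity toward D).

S_{D/U} = r_D/r_U = (k₁·C_A^2)/(k₂·C_A^1.5) = (k₁/k₂)·C_A^0.5.
= (0.682×7.920^2) / (5.60×7.920^1.5) = 42.78/124.8 = 0.343.
Since the desired path is higher order in A, keeping C_A high (PFR or concentrated feed) favours D.

0.343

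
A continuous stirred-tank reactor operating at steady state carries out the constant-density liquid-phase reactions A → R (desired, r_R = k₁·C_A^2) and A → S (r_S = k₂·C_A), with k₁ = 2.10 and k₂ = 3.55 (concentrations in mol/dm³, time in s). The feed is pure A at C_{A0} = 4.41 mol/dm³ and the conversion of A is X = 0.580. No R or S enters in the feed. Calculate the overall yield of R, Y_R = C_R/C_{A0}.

Exit C_A = C_{A0}(1−X) = 4.41×0.420 = 1.852 mol/dm³.
A CSTR operates uniformly at the exit composition, giving r_R = 7.204 and r_S = 6.575 (each k·C_A^n at C_A = 1.852).
Fraction of consumed A going to R: r_R/(r_R+r_S) = 0.5228.
C_R = 0.5228·C_{A0}·X = 0.5228×4.41×0.580 = 1.34 mol/dm³; Y_R = C_R/C_{A0} = 0.303.

0.303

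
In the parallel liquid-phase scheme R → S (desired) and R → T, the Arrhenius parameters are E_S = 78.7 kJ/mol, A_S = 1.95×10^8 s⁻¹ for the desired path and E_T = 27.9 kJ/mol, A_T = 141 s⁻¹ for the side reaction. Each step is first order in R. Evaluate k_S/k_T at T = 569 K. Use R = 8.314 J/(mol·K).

30.0

k_S/k_T = (A_S/A_T)·exp[−(E_S−E_T)/(RT)] = (A_S/A_T)·exp[(E_T−E_S)/(RT)].
(E_T−E_S)/(RT) = (27.9−78.7)×10³/(8.314×569) = -50800/4731 = -10.74.
k_S/k_T = (1.95×10^8/141)·exp(-10.74) = 1.383×10^6 × 2.169×10^-5 = 30.0.
Since E_S > E_T, raising the temperature improves selectivity toward S.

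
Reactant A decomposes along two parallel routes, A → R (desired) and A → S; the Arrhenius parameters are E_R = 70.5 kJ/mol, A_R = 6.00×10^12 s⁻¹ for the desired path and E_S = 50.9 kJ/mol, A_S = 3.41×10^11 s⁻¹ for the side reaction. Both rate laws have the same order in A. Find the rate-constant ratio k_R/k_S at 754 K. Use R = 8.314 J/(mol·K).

Since both paths have the same order in A, the concentration cancels and S_{R/S} = k_R/k_S = (A_R/A_S)·exp[(E_S−E_R)/(RT)].
(E_S−E_R)/(RT) = (50.9−70.5)×10³/(8.314×754) = -19600/6269 = -3.127.
k_R/k_S = (6.00×10^12/3.41×10^11)·exp(-3.127) = 17.60 × 0.04387 = 0.772.
Since E_R > E_S, raising the temperature improves selectivity toward R.

0.772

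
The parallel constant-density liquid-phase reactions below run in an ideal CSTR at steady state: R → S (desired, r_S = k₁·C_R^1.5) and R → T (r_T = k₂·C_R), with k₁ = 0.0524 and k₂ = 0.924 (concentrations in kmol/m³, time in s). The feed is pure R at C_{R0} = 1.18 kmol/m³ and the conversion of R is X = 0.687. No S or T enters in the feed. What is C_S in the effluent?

Exit C_R = C_{R0}(1−X) = 1.18×0.313 = 0.3693 kmol/m³.
Rates in a CSTR are evaluated at the outlet concentration: r_S = 0.0524×0.3693^1.5 = 0.01176, r_T = 0.924×0.3693 = 0.3413.
Fraction of consumed R going to S: r_S/(r_S+r_T) = 0.03332.
C_S = 0.03332·C_{R0}·X = 0.03332×1.18×0.687 = 0.0270 kmol/m³.

0.0270 kmol/m³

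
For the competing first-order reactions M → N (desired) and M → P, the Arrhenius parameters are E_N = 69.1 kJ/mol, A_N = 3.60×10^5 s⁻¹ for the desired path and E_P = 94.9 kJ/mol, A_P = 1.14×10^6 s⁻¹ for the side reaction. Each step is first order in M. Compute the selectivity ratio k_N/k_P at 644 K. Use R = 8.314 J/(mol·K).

With equal orders, S_{N/P} = k_N/k_P = (A_N/A_P)·exp[(E_P−E_N)/(RT)].
(E_P−E_N)/(RT) = (94.9−69.1)×10³/(8.314×644) = 25800/5354 = 4.819.
k_N/k_P = (3.60×10^5/1.14×10^6)·exp(4.819) = 0.3158 × 123.8 = 39.1.
Since E_N < E_P, lowering the temperature improves selectivity toward N.

39.1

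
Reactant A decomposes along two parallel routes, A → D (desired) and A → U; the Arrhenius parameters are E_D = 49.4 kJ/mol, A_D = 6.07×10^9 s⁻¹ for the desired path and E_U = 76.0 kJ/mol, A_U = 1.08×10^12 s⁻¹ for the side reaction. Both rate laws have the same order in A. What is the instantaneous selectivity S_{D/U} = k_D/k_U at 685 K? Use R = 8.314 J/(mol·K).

0.600

k_D/k_U = (A_D/A_U)·exp[−(E_D−E_U)/(RT)] = (A_D/A_U)·exp[(E_U−E_D)/(RT)].
(E_U−E_D)/(RT) = (76.0−49.4)×10³/(8.314×685) = 26600/5695 = 4.671.
k_D/k_U = (6.07×10^9/1.08×10^12)·exp(4.671) = 0.005620 × 106.8 = 0.600.
Since E_D < E_U, lowering the temperature improves selectivity toward D.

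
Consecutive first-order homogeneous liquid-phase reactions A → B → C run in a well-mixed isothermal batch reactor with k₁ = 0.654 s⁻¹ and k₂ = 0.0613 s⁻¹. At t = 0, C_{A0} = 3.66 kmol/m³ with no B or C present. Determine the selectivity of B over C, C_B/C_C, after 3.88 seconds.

5.66

Solving the coupled first-order balances gives C_B(t) = [k₁/(k₂−k₁)]·C_{A0}·(e^(−k₁t) − e^(−k₂t)).
e^(−k₁t) = e^(−0.654×3.88) = e^(−2.538) = 0.07906; e^(−k₂t) = e^(−0.2378) = 0.7883.
C_B = 0.654×3.66/(0.0613−0.654) × (0.07906−0.7883) = (-4.039)×(-0.7093) = 2.864 kmol/m³.
C_A = C_{A0}e^(−k₁t) = 0.2894 kmol/m³, so C_C = C_{A0}−C_A−C_B = 0.5062 kmol/m³; C_B/C_C = 5.66.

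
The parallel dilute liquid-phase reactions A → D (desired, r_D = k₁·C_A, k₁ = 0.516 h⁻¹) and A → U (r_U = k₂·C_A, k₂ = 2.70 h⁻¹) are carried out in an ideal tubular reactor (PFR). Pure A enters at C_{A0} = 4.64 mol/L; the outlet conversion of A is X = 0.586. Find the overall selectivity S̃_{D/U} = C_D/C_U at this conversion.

0.191

C_A = C_{A0}(1−X) = 1.921 mol/L.
Both paths are first order in A, so the instantaneous fraction to D is constant: dC_D/d(−C_A) = k₁/(k₁+k₂) = 0.1604.
C_D = 0.1604·(C_{A0}−C_A) = 0.1604×2.719 = 0.436 mol/L.
C_U = (C_{A0}−C_A)−C_D = 2.283 mol/L; S̃_{D/U} = 0.4363/2.283 = 0.191.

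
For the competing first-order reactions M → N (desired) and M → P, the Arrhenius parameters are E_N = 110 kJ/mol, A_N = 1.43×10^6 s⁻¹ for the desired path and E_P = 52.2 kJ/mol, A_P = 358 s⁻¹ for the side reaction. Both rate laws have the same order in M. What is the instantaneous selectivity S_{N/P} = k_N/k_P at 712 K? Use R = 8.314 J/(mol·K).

0.230

Since both paths have the same order in M, the concentration cancels and S_{N/P} = k_N/k_P = (A_N/A_P)·exp[(E_P−E_N)/(RT)].
(E_P−E_N)/(RT) = (52.2−110)×10³/(8.314×712) = -57800/5920 = -9.764.
k_N/k_P = (1.43×10^6/358)·exp(-9.764) = 3994 × 5.747×10^-5 = 0.230.
Since E_N > E_P, raising the temperature improves selectivity toward N.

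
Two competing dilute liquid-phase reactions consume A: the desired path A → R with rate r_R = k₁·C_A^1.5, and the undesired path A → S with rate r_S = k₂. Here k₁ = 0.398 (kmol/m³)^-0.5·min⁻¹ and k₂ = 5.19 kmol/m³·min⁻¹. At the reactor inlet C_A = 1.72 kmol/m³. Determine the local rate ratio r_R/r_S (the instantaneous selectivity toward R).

S_{R/S} = r_R/r_S = (k₁·C_A^1.5)/(k₂) = (k₁/k₂)·C_A^1.5.
= (0.398×1.720^1.5) / (5.19) = 0.8978/5.190 = 0.173.
Since the desired path is higher order in A, keeping C_A high (PFR or concentrated feed) favours R.

0.173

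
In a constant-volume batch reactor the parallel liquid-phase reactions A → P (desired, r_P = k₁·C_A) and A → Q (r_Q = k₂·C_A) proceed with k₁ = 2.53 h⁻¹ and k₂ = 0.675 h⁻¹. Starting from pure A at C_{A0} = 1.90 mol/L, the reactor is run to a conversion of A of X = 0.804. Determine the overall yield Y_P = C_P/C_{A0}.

C_A = C_{A0}(1−X) = 0.3724 mol/L.
Both paths are first order in A, so the instantaneous fraction to P is constant: dC_P/d(−C_A) = k₁/(k₁+k₂) = 0.7894.
C_P = 0.7894·(C_{A0}−C_A) = 0.7894×1.528 = 1.21 mol/L.
Y_P = C_P/C_{A0} = 1.206/1.90 = 0.635.

0.635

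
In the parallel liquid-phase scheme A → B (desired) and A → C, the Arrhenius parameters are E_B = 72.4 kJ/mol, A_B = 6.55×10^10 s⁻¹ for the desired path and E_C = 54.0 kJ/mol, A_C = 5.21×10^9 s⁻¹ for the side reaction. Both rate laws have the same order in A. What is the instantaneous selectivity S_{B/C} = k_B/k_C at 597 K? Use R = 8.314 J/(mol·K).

0.309

k_B/k_C = (A_B/A_C)·exp[−(E_B−E_C)/(RT)] = (A_B/A_C)·exp[(E_C−E_B)/(RT)].
(E_C−E_B)/(RT) = (54.0−72.4)×10³/(8.314×597) = -18400/4963 = -3.707.
k_B/k_C = (6.55×10^10/5.21×10^9)·exp(-3.707) = 12.57 × 0.02455 = 0.309.
Since E_B > E_C, raising the temperature improves selectivity toward B.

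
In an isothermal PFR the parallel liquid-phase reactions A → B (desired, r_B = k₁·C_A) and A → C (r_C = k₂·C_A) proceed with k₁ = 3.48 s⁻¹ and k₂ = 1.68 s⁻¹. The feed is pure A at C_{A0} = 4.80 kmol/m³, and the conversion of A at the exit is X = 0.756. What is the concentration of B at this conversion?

C_A = C_{A0}(1−X) = 1.171 kmol/m³.
Both paths are first order in A, so the instantaneous fraction to B is constant: dC_B/d(−C_A) = k₁/(k₁+k₂) = 0.6744.
C_B = 0.6744·(C_{A0}−C_A) = 0.6744×3.629 = 2.45 kmol/m³.

2.45 kmol/m³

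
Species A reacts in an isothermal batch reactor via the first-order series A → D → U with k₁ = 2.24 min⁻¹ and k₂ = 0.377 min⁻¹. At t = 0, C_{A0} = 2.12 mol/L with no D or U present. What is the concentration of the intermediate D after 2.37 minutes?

1.03 mol/L

Solving the coupled first-order balances gives C_D(t) = [k₁/(k₂−k₁)]·C_{A0}·(e^(−k₁t) − e^(−k₂t)).
e^(−k₁t) = e^(−2.24×2.37) = e^(−5.309) = 0.004948; e^(−k₂t) = e^(−0.8935) = 0.4092.
C_D = 2.24×2.12/(0.377−2.24) × (0.004948−0.4092) = (-2.549)×(-0.4043) = 1.031 mol/L.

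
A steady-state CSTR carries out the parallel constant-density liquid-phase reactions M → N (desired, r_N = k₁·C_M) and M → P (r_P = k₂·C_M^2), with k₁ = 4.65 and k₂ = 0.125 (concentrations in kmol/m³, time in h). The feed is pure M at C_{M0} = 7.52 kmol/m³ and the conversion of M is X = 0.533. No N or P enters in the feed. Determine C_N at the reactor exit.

3.66 kmol/m³

Exit C_M = C_{M0}(1−X) = 7.52×0.467 = 3.512 kmol/m³.
In a CSTR the entire volume is at exit conditions, so r_N = 4.65×3.512 = 16.33 and r_P = 0.125×3.512^2 = 1.542.
Fraction of consumed M going to N: r_N/(r_N+r_P) = 0.9137.
C_N = 0.9137·C_{M0}·X = 0.9137×7.52×0.533 = 3.66 kmol/m³.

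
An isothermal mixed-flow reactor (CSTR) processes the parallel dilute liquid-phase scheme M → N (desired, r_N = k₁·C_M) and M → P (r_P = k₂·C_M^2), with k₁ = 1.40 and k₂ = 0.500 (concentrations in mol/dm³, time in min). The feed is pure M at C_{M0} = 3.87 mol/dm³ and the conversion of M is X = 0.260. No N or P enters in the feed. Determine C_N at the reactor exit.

0.497 mol/dm³

Exit C_M = C_{M0}(1−X) = 3.87×0.740 = 2.864 mol/dm³.
A CSTR operates uniformly at the exit composition, giving r_N = 4.009 and r_P = 4.101 (each k·C_M^n at C_M = 2.864).
Fraction of consumed M going to N: r_N/(r_N+r_P) = 0.4944.
C_N = 0.4944·C_{M0}·X = 0.4944×3.87×0.260 = 0.497 mol/dm³.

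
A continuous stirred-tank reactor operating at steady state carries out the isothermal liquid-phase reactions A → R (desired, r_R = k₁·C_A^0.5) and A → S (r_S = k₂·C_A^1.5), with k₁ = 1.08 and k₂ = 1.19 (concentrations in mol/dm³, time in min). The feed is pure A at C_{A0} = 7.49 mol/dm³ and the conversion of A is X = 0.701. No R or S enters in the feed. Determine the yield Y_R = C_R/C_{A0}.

Exit C_A = C_{A0}(1−X) = 7.49×0.299 = 2.240 mol/dm³.
Rates in a CSTR are evaluated at the outlet concentration: r_R = 1.08×2.240^0.5 = 1.616, r_S = 1.19×2.240^1.5 = 3.988.
Fraction of consumed A going to R: r_R/(r_R+r_S) = 0.2884.
C_R = 0.2884·C_{A0}·X = 0.2884×7.49×0.701 = 1.51 mol/dm³; Y_R = C_R/C_{A0} = 0.202.

0.202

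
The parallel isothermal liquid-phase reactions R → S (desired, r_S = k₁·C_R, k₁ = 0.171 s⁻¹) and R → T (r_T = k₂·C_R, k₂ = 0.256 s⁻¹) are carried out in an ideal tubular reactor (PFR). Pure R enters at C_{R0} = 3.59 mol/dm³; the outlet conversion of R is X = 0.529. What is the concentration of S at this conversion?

C_R = C_{R0}(1−X) = 1.691 mol/dm³.
Both paths are first order in R, so the instantaneous fraction to S is constant: dC_S/d(−C_R) = k₁/(k₁+k₂) = 0.4005.
C_S = 0.4005·(C_{R0}−C_R) = 0.4005×1.899 = 0.761 mol/dm³.

0.761 mol/dm³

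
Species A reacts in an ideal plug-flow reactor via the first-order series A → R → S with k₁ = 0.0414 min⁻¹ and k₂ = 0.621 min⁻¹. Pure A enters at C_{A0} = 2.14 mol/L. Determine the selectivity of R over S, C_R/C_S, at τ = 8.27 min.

0.210

The intermediate concentration in a first-order A→B→C sequence is C_R = k₁C_{A0}(e^(−k₁τ) − e^(−k₂τ))/(k₂−k₁).
e^(−k₁τ) = e^(−0.0414×8.27) = e^(−0.3424) = 0.7101; e^(−k₂τ) = e^(−5.136) = 0.005883.
C_R = 0.0414×2.14/(0.621−0.0414) × (0.7101−0.005883) = 0.1529×0.7042 = 0.1076 mol/L.
C_A = C_{A0}e^(−k₁τ) = 1.520 mol/L, so C_S = C_{A0}−C_A−C_R = 0.5128 mol/L; C_R/C_S = 0.210.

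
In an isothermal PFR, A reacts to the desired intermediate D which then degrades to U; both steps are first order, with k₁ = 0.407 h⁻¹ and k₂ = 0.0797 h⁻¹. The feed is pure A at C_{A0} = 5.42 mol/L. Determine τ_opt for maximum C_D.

The intermediate peaks when r₁ = r₂, i.e. k₁e^(−k₁τ) = k₂e^(−k₂τ), giving τ_opt = ln(k₂/k₁)/(k₂−k₁).
= ln(0.0797/0.407)/(0.0797−0.407) = ln(0.1958)/-0.3273 = -1.631/-0.3273 = 4.98 h.

4.98 h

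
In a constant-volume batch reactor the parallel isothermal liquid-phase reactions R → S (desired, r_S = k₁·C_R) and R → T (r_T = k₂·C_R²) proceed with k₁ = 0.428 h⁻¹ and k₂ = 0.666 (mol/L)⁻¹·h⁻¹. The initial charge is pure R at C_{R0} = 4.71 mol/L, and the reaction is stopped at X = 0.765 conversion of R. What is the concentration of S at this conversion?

0.719 mol/L

C_R = C_{R0}(1−X) = 1.107 mol/L.
Along a PFR/batch, dC_S/dC_R = −r_S/(r_S+r_T) = −k₁/(k₁+k₂·C_R).
Integrating from C_{R0} to C_R: C_S = (0.428/0.666)·ln[(0.428+0.666·4.71)/(0.428+0.666·1.11)] = 0.6426·ln(3.565/1.165) = 0.7186 mol/L.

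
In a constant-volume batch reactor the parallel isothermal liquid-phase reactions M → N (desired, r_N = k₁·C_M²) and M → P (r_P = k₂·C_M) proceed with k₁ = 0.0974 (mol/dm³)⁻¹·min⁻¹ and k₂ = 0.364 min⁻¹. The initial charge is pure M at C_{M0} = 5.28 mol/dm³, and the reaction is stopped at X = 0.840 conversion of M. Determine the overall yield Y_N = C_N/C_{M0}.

C_M = C_{M0}(1−X) = 0.8448 mol/dm³.
Along a PFR/batch, dC_P/dC_M = −r_P/(r_N+r_P) = −k₂/(k₂+k₁·C_M).
Integrating from C_{M0} to C_M: C_P = (0.364/0.0974)·ln[(0.364+0.0974·5.28)/(0.364+0.0974·0.845)] = 3.737·ln(0.8783/0.4463) = 2.530 mol/dm³.
Then C_N = (C_{M0}−C_M) − C_P = 4.435 − 2.530 = 1.905 mol/dm³.
Y_N = C_N/C_{M0} = 1.905/5.28 = 0.361.

0.361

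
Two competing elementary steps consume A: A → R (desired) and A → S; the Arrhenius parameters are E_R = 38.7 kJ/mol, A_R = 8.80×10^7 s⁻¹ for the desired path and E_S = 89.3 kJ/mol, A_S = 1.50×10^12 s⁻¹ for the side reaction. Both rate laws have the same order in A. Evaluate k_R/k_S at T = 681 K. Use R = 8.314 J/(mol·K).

With equal orders, S_{R/S} = k_R/k_S = (A_R/A_S)·exp[(E_S−E_R)/(RT)].
(E_S−E_R)/(RT) = (89.3−38.7)×10³/(8.314×681) = 50600/5662 = 8.937.
k_R/k_S = (8.80×10^7/1.50×10^12)·exp(8.937) = 5.867×10^-5 × 7609 = 0.446.
Since E_R < E_S, lowering the temperature improves selectivity toward R.

0.446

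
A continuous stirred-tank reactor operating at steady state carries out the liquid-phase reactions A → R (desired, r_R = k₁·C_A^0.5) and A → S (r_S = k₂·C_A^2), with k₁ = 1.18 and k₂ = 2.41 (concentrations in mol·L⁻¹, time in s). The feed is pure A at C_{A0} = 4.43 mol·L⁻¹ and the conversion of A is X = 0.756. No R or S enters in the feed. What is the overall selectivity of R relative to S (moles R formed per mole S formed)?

Exit C_A = C_{A0}(1−X) = 4.43×0.244 = 1.081 mol·L⁻¹.
In a CSTR the entire volume is at exit conditions, so r_R = 1.18×1.081^0.5 = 1.227 and r_S = 2.41×1.081^2 = 2.816.
Overall selectivity = C_R/C_S = r_Rτ/(r_Sτ) = r_R/r_S = 0.436.

0.436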